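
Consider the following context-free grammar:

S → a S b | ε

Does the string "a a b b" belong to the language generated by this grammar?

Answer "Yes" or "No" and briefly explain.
A derivation exists: S ⇒ a S b ⇒ a a S b b ⇒ a a b b (using S → a S b twice, then S → ε).

Final answer: Yes - a valid derivation exists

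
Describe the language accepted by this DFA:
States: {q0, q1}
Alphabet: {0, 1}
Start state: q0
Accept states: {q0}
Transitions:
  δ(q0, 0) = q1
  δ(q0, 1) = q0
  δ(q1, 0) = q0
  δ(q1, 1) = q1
Analyzing the DFA structure:
Start state: q0
Accept states: {q0}
Interpreting what each state remembers (checking against the transitions):
  q0: an even number of 0s has been read so far
  q1: an odd number of 0s has been read so far
  δ(q0, 0): in q0 (an even number of 0s has been read so far), after reading 0 we have: an odd number of 0s has been read so far → q1
  δ(q0, 1): in q0 (an even number of 0s has been read so far), after reading 1 we have: an even number of 0s has been read so far → q0
  δ(q1, 0): in q1 (an odd number of 0s has been read so far), after reading 0 we have: an even number of 0s has been read so far → q0
  δ(q1, 1): in q1 (an odd number of 0s has been read so far), after reading 1 we have: an odd number of 0s has been read so far → q1
A string is accepted iff it ends in {q0}, i.e. an even number of 0s has been read so far.
Language: All binary strings with an even number of 0s

Final answer: All binary strings with an even number of 0s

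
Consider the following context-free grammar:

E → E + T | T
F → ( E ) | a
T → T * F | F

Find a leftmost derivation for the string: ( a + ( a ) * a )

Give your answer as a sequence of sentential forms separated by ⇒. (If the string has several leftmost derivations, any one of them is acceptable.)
Start with E.
Step 1: the leftmost non-terminal is E; apply E → T:  T
Step 2: the leftmost non-terminal is T; apply T → F:  F
Step 3: the leftmost non-terminal is F; apply F → ( E ):  ( E )
Step 4: the leftmost non-terminal is E; apply E → E + T:  ( E + T )
Step 5: the leftmost non-terminal is E; apply E → T:  ( T + T )
Step 6: the leftmost non-terminal is T; apply T → F:  ( F + T )
Step 7: the leftmost non-terminal is F; apply F → a:  ( a + T )
Step 8: the leftmost non-terminal is T; apply T → T * F:  ( a + T * F )
Step 9: the leftmost non-terminal is T; apply T → F:  ( a + F * F )
Step 10: the leftmost non-terminal is F; apply F → ( E ):  ( a + ( E ) * F )
Step 11: the leftmost non-terminal is E; apply E → T:  ( a + ( T ) * F )
Step 12: the leftmost non-terminal is T; apply T → F:  ( a + ( F ) * F )
Step 13: the leftmost non-terminal is F; apply F → a:  ( a + ( a ) * F )
Step 14: the leftmost non-terminal is F; apply F → a:  ( a + ( a ) * a )

Final answer: E ⇒ T ⇒ F ⇒ ( E ) ⇒ ( E + T ) ⇒ ( T + T ) ⇒ ( F + T ) ⇒ ( a + T ) ⇒ ( a + T * F ) ⇒ ( a + F * F ) ⇒ ( a + ( E ) * F ) ⇒ ( a + ( T ) * F ) ⇒ ( a + ( F ) * F ) ⇒ ( a + ( a ) * F ) ⇒ ( a + ( a ) * a )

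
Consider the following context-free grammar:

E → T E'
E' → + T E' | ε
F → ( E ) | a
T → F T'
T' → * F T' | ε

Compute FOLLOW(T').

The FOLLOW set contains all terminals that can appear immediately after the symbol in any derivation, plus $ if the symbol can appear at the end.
Useful FIRST sets: FIRST(E') = {+, ε}, FIRST(T') = {*, ε} (both E' and T' are nullable).
FOLLOW(E): E is the start symbol → $; E appears in F → ( E ) followed by ')' → FOLLOW(E) = {), $}.
FOLLOW(E'): E' appears at the right end of E → T E' and of E' → + T E', so FOLLOW(E') ⊇ FOLLOW(E) (the second occurrence adds nothing new). FOLLOW(E') = {), $}.
FOLLOW(T): in E → T E' and E' → + T E', T is followed by E': add FIRST(E') minus ε = {+}; since E' is nullable, also add FOLLOW(E) and FOLLOW(E') = {), $}. FOLLOW(T) = {+, ), $}.
FOLLOW(T'): T' appears at the right end of T → F T' and of T' → * F T', so FOLLOW(T') = FOLLOW(T) = {+, ), $}.

Final answer: {$, ), +}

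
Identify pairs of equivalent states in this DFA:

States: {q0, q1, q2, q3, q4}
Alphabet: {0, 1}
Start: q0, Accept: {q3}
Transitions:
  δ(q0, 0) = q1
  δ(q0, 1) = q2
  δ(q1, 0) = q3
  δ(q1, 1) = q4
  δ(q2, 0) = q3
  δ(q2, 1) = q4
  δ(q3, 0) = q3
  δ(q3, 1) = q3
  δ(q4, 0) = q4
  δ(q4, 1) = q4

Using the table-filling algorithm:
Round 0 – mark pairs where exactly one state is accepting: (q0,q3), (q1,q3), (q2,q3), (q3,q4)
Round 1 – newly marked: (q0,q1) [on 0: q1 vs q3, already marked]; (q0,q2) [on 0: q1 vs q3, already marked]; (q1,q4) [on 0: q3 vs q4, already marked]; (q2,q4) [on 0: q3 vs q4, already marked]
Round 2 – newly marked: (q0,q4) [on 0: q1 vs q4, already marked]
No further pairs can be marked.
(q1, q2) unmarked: δ(q1,0)=q3, δ(q2,0)=q3; δ(q1,1)=q4, δ(q2,1)=q4 → equivalent
Equivalent pairs: (q1, q2)

Final answer: Equivalent pairs: (q1, q2)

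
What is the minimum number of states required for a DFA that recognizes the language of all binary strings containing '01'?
Language: binary strings containing '01'
Lower bound (Myhill–Nerode): the prefixes ε, 0, 01 are pairwise distinguishable:
  ε vs 01: suffix ε distinguishes them (ε is rejected, 01 is accepted)
  0 vs 01: suffix ε distinguishes them (0 is rejected, 01 is accepted)
  ε vs 0: suffix 1 distinguishes them (ε·1 = 1 is rejected, 0·1 = 01 is accepted)
So any DFA needs at least 3 states.
Upper bound: a DFA with 3 states exists (one state per class above: 'no progress', 'last symbol 0', and 'seen 01' (accepting sink)).
Minimum states: 3

Final answer: 3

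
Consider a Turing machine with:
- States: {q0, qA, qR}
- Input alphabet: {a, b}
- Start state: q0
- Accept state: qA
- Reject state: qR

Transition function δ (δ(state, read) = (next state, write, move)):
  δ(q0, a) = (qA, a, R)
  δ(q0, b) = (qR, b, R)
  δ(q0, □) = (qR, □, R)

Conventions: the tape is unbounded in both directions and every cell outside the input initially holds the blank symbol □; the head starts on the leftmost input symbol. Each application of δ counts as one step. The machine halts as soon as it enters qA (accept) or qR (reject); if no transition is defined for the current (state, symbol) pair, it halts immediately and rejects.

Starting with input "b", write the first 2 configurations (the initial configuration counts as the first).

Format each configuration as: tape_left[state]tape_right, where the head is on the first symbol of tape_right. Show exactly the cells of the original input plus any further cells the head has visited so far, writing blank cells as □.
Step 0: [q0]b (head at position 0)
Step 1: δ(q0, b) = (qR, b, R)  ⊢  b[qR]□ (head at position 1)

Final answer: [q0]b ⊢ b[qR]□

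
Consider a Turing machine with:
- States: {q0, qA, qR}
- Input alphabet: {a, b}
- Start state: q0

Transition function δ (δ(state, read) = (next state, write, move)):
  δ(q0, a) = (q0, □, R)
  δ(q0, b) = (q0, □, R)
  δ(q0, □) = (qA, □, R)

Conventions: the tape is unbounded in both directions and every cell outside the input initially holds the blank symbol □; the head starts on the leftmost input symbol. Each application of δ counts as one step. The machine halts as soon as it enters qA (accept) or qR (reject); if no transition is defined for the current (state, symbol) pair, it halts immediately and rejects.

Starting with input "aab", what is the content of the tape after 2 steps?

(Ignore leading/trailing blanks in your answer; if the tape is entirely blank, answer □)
Step 0: [q0]aab (head at position 0)
Step 1: δ(q0, a) = (q0, □, R)  ⊢  □[q0]ab (head at position 1)
Step 2: δ(q0, a) = (q0, □, R)  ⊢  □□[q0]b (head at position 2)
Tape after 2 steps (ignoring surrounding blanks): b

Final answer: Tape: b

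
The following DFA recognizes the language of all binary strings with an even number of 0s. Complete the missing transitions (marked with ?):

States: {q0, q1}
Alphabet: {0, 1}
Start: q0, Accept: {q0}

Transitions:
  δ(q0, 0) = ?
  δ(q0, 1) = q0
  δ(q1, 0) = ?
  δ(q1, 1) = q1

What each state remembers (consistent with the given transitions and accept states):
  q0: an even number of 0s has been read so far
  q1: an odd number of 0s has been read so far
Filling in the missing entries:
  δ(q0, 0): in q0 (an even number of 0s has been read so far), after reading 0 we have: an odd number of 0s has been read so far → q1
  δ(q1, 0): in q1 (an odd number of 0s has been read so far), after reading 0 we have: an even number of 0s has been read so far → q0

Final answer: δ(q0, 0) = q1; δ(q1, 0) = q0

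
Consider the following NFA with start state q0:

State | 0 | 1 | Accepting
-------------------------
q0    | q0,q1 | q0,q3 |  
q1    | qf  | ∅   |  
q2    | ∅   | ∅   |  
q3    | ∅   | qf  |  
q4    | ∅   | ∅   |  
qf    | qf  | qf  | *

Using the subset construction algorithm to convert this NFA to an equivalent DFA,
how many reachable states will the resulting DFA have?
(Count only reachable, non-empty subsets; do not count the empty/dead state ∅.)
Start subset: {q0}
{q0}: on 0 → {q0, q1}, on 1 → {q0, q3}
{q0, q1}: on 0 → {q0, q1, qf}, on 1 → {q0, q3}
{q0, q3}: on 0 → {q0, q1}, on 1 → {q0, q3, qf}
{q0, q1, qf}: on 0 → {q0, q1, qf}, on 1 → {q0, q3, qf}
{q0, q3, qf}: on 0 → {q0, q1, qf}, on 1 → {q0, q3, qf}
Reachable non-empty subsets: {q0}, {q0, q1}, {q0, q3}, {q0, q1, qf}, {q0, q3, qf} — 5 in total.

Final answer: 5 states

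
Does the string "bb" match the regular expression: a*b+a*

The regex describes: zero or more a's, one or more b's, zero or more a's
Yes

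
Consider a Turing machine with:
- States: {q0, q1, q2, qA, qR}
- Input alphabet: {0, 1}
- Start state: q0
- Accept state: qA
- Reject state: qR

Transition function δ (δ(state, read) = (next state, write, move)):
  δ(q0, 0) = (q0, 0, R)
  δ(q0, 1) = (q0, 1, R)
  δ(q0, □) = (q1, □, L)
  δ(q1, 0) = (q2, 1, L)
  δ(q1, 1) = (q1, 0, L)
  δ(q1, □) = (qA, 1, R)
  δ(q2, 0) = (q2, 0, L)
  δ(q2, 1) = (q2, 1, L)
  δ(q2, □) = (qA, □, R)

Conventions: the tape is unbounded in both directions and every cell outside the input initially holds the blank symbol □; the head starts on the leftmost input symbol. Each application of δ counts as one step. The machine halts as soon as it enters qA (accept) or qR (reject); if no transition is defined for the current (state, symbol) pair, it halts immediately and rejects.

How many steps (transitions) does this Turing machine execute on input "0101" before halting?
Step 0: [q0]0101 (head at position 0)
Step 1: δ(q0, 0) = (q0, 0, R)  ⊢  0[q0]101 (head at position 1)
Step 2: δ(q0, 1) = (q0, 1, R)  ⊢  01[q0]01 (head at position 2)
Step 3: δ(q0, 0) = (q0, 0, R)  ⊢  010[q0]1 (head at position 3)
Step 4: δ(q0, 1) = (q0, 1, R)  ⊢  0101[q0]□ (head at position 4)
Step 5: δ(q0, □) = (q1, □, L)  ⊢  010[q1]1□ (head at position 3)
Step 6: δ(q1, 1) = (q1, 0, L)  ⊢  01[q1]00□ (head at position 2)
Step 7: δ(q1, 0) = (q2, 1, L)  ⊢  0[q2]110□ (head at position 1)
Step 8: δ(q2, 1) = (q2, 1, L)  ⊢  [q2]0110□ (head at position 0)
Step 9: δ(q2, 0) = (q2, 0, L)  ⊢  [q2]□0110□ (head at position -1)
Step 10: δ(q2, □) = (qA, □, R)  ⊢  □[qA]0110□ (head at position 0)
The machine is in qA, so it halts and accepts.
Number of transitions executed: 10.

Final answer: 10 steps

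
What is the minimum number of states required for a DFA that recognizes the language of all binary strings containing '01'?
Language: binary strings containing '01'
Lower bound (Myhill–Nerode): the prefixes ε, 0, 01 are pairwise distinguishable:
  ε vs 01: suffix ε distinguishes them (ε is rejected, 01 is accepted)
  0 vs 01: suffix ε distinguishes them (0 is rejected, 01 is accepted)
  ε vs 0: suffix 1 distinguishes them (ε·1 = 1 is rejected, 0·1 = 01 is accepted)
So any DFA needs at least 3 states.
Upper bound: a DFA with 3 states exists (one state per class above: 'no progress', 'last symbol 0', and 'seen 01' (accepting sink)).
Minimum states: 3

Final answer: 3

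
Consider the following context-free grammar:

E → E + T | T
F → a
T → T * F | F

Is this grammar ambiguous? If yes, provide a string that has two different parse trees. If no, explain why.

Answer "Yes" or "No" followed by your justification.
This is the standard stratified expression grammar: '+' is introduced only by the left-recursive rule E → E + T and '*' only by the left-recursive rule T → T * F, with F → a. For any string, the last '+' must be the one produced at the root E (everything after it is a T containing no '+'), and likewise within each T the last '*' is produced at its root. This fixes the parse tree uniquely (left-associative, '*' binding tighter than '+'), so every string has exactly one parse tree.

Final answer: No - the grammar is unambiguous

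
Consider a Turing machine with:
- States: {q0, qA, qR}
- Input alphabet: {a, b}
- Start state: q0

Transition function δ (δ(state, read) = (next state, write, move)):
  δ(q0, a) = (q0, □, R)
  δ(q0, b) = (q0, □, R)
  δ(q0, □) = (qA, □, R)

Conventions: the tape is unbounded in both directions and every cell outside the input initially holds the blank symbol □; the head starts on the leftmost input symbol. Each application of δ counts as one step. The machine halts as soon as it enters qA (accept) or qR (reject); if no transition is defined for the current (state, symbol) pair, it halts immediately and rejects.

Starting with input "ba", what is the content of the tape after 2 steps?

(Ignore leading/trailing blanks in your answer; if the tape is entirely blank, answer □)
Step 0: [q0]ba (head at position 0)
Step 1: δ(q0, b) = (q0, □, R)  ⊢  □[q0]a (head at position 1)
Step 2: δ(q0, a) = (q0, □, R)  ⊢  □□[q0]□ (head at position 2)
Tape after 2 steps (ignoring surrounding blanks): □

Final answer: Tape: □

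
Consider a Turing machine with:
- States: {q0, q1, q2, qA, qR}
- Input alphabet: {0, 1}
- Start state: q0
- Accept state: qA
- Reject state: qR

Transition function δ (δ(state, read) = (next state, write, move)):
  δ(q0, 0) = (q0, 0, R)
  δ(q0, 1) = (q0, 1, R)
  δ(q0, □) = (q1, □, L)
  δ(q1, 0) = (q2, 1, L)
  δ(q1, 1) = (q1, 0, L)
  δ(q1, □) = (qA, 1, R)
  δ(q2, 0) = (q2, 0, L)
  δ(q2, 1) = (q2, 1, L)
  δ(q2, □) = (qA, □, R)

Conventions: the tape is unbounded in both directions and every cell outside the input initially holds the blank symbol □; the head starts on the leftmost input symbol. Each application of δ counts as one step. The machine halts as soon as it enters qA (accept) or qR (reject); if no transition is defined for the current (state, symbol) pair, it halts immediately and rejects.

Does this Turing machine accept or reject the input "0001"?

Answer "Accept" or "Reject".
Step 0: [q0]0001 (head at position 0)
Step 1: δ(q0, 0) = (q0, 0, R)  ⊢  0[q0]001 (head at position 1)
Step 2: δ(q0, 0) = (q0, 0, R)  ⊢  00[q0]01 (head at position 2)
Step 3: δ(q0, 0) = (q0, 0, R)  ⊢  000[q0]1 (head at position 3)
Step 4: δ(q0, 1) = (q0, 1, R)  ⊢  0001[q0]□ (head at position 4)
Step 5: δ(q0, □) = (q1, □, L)  ⊢  000[q1]1□ (head at position 3)
Step 6: δ(q1, 1) = (q1, 0, L)  ⊢  00[q1]00□ (head at position 2)
Step 7: δ(q1, 0) = (q2, 1, L)  ⊢  0[q2]010□ (head at position 1)
Step 8: δ(q2, 0) = (q2, 0, L)  ⊢  [q2]0010□ (head at position 0)
Step 9: δ(q2, 0) = (q2, 0, L)  ⊢  [q2]□0010□ (head at position -1)
Step 10: δ(q2, □) = (qA, □, R)  ⊢  □[qA]0010□ (head at position 0)
The machine is in qA, so it halts and accepts.

Final answer: Accept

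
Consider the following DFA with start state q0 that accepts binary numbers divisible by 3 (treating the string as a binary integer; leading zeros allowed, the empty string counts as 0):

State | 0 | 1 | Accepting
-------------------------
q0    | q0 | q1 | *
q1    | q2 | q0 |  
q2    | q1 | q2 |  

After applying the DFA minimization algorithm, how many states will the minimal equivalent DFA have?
All 3 states are reachable from q0, so none can be removed as unreachable.
Table-filling: first mark every (accepting, non-accepting) pair as distinguishable (accepting: {q0}; non-accepting: {q1, q2}).
Round 1: (q1, q2) on '1' go to q0 and q2, already distinguishable → mark.
Every pair of states is distinguishable, so the DFA is already minimal.
Equivalence classes: {q0}, {q1}, {q2} → 3 states.

Final answer: 3 states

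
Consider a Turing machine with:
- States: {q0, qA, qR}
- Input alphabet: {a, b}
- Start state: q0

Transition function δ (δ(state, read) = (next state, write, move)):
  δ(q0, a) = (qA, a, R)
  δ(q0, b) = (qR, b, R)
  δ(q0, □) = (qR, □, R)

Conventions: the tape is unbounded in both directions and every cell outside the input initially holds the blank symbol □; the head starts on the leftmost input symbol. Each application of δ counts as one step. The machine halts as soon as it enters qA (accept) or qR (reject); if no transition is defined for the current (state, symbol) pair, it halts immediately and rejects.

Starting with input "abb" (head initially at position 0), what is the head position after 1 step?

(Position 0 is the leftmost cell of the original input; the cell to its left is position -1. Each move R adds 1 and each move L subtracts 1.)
Step 0: [q0]abb (head at position 0)
Step 1: δ(q0, a) = (qA, a, R)  ⊢  a[qA]bb (head at position 1)
Head position after 1 step: 1

Final answer: Position 1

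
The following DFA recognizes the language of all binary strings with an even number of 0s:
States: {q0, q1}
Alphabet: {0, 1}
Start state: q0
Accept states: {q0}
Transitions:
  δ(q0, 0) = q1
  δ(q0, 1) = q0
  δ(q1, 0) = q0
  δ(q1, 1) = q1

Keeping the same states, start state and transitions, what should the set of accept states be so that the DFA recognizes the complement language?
The DFA is complete (every state has a transition on every symbol), so the complement
is recognized by the same DFA with accepting and non-accepting states swapped.
Original accept states: {q0}
Complement accept states = All states - Original accept states
= {q0, q1} - {q0}
= {q1}
Complement language: strings with an ODD number of 0s

Final answer: {q1}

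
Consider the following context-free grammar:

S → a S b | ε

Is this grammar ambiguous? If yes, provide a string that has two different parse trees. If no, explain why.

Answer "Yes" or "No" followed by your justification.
At every step exactly one production applies: if the remaining string to generate is non-empty it starts with a and ends with b, forcing S → a S b; if it is empty, S → ε is forced. Hence each string a^n b^n has exactly one derivation (S → a S b applied n times, then S → ε) and one parse tree.

Final answer: No - the grammar is unambiguous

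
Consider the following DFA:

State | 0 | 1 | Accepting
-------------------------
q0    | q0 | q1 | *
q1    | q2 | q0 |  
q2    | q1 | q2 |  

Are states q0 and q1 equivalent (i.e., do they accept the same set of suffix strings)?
Try the suffix ε (the empty string).
From q0: q0 — accepting.
From q1: q1 — not accepting.
The two states disagree on this suffix, so they are not equivalent.

Final answer: No. Distinguishing string: ε (the empty string) - accepted from q0 but not from q1.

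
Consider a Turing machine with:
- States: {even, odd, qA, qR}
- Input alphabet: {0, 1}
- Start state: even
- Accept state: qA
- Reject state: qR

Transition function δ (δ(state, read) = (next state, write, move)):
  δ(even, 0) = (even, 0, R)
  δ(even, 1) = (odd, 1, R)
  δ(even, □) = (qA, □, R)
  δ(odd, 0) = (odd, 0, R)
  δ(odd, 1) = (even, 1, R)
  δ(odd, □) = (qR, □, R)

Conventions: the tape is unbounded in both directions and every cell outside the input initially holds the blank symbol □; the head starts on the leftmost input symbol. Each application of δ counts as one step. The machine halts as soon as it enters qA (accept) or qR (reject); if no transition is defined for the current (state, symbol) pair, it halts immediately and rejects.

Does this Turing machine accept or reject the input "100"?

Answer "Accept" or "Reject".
Step 0: [even]100 (head at position 0)
Step 1: δ(even, 1) = (odd, 1, R)  ⊢  1[odd]00 (head at position 1)
Step 2: δ(odd, 0) = (odd, 0, R)  ⊢  10[odd]0 (head at position 2)
Step 3: δ(odd, 0) = (odd, 0, R)  ⊢  100[odd]□ (head at position 3)
Step 4: δ(odd, □) = (qR, □, R)  ⊢  100□[qR]□ (head at position 4)
The machine is in qR, so it halts and rejects.

Final answer: Reject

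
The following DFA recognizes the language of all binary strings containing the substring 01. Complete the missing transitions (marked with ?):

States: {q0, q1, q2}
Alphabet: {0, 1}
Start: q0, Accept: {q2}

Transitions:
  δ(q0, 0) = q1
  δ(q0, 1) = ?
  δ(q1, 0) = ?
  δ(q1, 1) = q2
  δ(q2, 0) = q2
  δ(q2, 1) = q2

What each state remembers (consistent with the given transitions and accept states):
  q0: 01 not seen yet and the last symbol was not 0
  q1: 01 not seen yet and the last symbol was 0
  q2: the substring 01 has already been seen
Filling in the missing entries:
  δ(q0, 1): in q0 (01 not seen yet and the last symbol was not 0), after reading 1 we have: 01 not seen yet and the last symbol was not 0 → q0
  δ(q1, 0): in q1 (01 not seen yet and the last symbol was 0), after reading 0 we have: 01 not seen yet and the last symbol was 0 → q1

Final answer: δ(q0, 1) = q0; δ(q1, 0) = q1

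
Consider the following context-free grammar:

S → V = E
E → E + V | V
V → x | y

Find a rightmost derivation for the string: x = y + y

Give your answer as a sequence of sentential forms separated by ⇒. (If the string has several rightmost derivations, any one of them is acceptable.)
Start with S.
Step 1: the rightmost non-terminal is S; apply S → V = E:  V = E
Step 2: the rightmost non-terminal is E; apply E → E + V:  V = E + V
Step 3: the rightmost non-terminal is V; apply V → y:  V = E + y
Step 4: the rightmost non-terminal is E; apply E → V:  V = V + y
Step 5: the rightmost non-terminal is V; apply V → y:  V = y + y
Step 6: the rightmost non-terminal is V; apply V → x:  x = y + y

Final answer: S ⇒ V = E ⇒ V = E + V ⇒ V = E + y ⇒ V = V + y ⇒ V = y + y ⇒ x = y + y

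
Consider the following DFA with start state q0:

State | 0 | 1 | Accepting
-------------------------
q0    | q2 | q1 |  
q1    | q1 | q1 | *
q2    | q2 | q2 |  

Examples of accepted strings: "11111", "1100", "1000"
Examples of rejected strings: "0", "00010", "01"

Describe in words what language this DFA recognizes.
non-empty binary strings starting with 1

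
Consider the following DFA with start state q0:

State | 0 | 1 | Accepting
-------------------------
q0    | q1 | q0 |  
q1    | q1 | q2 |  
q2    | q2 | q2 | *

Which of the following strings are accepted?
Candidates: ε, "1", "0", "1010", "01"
ε: q0; q0 is not accepting → rejected
"1": q0 → q0; q0 is not accepting → rejected
"0": q0 → q1; q1 is not accepting → rejected
"1010": q0 → q0 → q1 → q2 → q2; q2 is accepting → accepted
"01": q0 → q1 → q2; q2 is accepting → accepted

Final answer: "1010", "01"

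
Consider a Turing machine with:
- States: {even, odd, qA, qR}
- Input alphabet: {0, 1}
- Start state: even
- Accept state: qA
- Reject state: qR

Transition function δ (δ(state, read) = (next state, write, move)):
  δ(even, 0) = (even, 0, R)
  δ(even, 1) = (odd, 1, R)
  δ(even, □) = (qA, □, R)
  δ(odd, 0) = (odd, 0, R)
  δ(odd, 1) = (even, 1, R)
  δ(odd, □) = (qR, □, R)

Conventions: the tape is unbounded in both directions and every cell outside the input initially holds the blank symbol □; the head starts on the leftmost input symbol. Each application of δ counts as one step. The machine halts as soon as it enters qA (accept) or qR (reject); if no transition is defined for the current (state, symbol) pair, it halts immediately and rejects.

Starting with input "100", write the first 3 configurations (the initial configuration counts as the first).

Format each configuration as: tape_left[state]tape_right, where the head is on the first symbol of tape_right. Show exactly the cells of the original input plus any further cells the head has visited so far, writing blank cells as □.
Step 0: [even]100 (head at position 0)
Step 1: δ(even, 1) = (odd, 1, R)  ⊢  1[odd]00 (head at position 1)
Step 2: δ(odd, 0) = (odd, 0, R)  ⊢  10[odd]0 (head at position 2)

Final answer: [even]100 ⊢ 1[odd]00 ⊢ 10[odd]0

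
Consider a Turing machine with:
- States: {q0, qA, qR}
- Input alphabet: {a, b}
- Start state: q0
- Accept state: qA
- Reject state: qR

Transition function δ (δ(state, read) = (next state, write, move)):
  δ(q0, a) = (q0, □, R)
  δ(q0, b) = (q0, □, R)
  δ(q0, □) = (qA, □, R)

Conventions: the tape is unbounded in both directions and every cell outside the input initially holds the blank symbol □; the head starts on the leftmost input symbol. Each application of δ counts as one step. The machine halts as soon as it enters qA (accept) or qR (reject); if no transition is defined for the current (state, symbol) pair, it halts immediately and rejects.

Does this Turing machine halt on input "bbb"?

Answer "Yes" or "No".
Step 0: [q0]bbb (head at position 0)
Step 1: δ(q0, b) = (q0, □, R)  ⊢  □[q0]bb (head at position 1)
Step 2: δ(q0, b) = (q0, □, R)  ⊢  □□[q0]b (head at position 2)
Step 3: δ(q0, b) = (q0, □, R)  ⊢  □□□[q0]□ (head at position 3)
Step 4: δ(q0, □) = (qA, □, R)  ⊢  □□□□[qA]□ (head at position 4)
The machine is in qA, so it halts and accepts.
It halts after 4 steps.

Final answer: Yes - halts after 4 steps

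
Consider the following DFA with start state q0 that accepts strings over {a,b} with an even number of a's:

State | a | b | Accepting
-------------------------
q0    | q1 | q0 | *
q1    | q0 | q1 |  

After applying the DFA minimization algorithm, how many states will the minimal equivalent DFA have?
All 2 states are reachable from q0, so none can be removed as unreachable.
Table-filling: first mark every (accepting, non-accepting) pair as distinguishable (accepting: {q0}; non-accepting: {q1}).
Every pair of states is distinguishable, so the DFA is already minimal.
Equivalence classes: {q0}, {q1} → 2 states.

Final answer: 2 states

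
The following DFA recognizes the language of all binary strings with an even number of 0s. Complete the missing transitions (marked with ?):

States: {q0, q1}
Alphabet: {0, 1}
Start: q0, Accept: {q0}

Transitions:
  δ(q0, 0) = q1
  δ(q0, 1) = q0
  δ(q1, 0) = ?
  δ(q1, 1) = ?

What each state remembers (consistent with the given transitions and accept states):
  q0: an even number of 0s has been read so far
  q1: an odd number of 0s has been read so far
Filling in the missing entries:
  δ(q1, 0): in q1 (an odd number of 0s has been read so far), after reading 0 we have: an even number of 0s has been read so far → q0
  δ(q1, 1): in q1 (an odd number of 0s has been read so far), after reading 1 we have: an odd number of 0s has been read so far → q1

Final answer: δ(q1, 0) = q0; δ(q1, 1) = q1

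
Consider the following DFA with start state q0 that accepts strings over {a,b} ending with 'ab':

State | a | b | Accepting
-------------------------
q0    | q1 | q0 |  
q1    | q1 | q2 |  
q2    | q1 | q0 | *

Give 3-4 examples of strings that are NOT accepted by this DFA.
Any strings that end in a non-accepting state work; for example:
"b": q0 → q0; q0 is not accepting → rejected
"baa": q0 → q0 → q1 → q1; q1 is not accepting → rejected
"bba": q0 → q0 → q0 → q1; q1 is not accepting → rejected
"aaba": q0 → q1 → q1 → q2 → q1; q1 is not accepting → rejected

Final answer: "b", "baa", "bba", "aaba"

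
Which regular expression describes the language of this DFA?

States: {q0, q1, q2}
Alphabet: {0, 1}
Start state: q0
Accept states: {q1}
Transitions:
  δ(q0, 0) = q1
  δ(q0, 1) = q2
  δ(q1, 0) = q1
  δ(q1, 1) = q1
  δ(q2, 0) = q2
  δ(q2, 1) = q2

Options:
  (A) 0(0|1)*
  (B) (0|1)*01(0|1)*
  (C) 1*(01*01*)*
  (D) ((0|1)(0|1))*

Testing sample strings against the DFA:
  '00100' -> accepted
  '00' -> accepted
  '11' -> rejected
  '00' -> accepted
Checking each option for a counterexample:
  (A) 0(0|1)*: agrees with the DFA on all strings of length ≤ 4
  (B) (0|1)*01(0|1)*: '0' is accepted by the DFA but does not match the regex → eliminated
  (C) 1*(01*01*)*: ε is rejected by the DFA but matches the regex → eliminated
  (D) ((0|1)(0|1))*: ε is rejected by the DFA but matches the regex → eliminated
Only (A) 0(0|1)* is consistent with the DFA.

Final answer: (A) 0(0|1)*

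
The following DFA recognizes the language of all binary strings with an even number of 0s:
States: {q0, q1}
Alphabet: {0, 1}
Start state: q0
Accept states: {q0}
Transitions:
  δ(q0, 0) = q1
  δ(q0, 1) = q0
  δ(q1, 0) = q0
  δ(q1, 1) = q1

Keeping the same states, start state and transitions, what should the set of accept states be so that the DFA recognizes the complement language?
The DFA is complete (every state has a transition on every symbol), so the complement
is recognized by the same DFA with accepting and non-accepting states swapped.
Original accept states: {q0}
Complement accept states = All states - Original accept states
= {q0, q1} - {q0}
= {q1}
Complement language: strings with an ODD number of 0s

Final answer: {q1}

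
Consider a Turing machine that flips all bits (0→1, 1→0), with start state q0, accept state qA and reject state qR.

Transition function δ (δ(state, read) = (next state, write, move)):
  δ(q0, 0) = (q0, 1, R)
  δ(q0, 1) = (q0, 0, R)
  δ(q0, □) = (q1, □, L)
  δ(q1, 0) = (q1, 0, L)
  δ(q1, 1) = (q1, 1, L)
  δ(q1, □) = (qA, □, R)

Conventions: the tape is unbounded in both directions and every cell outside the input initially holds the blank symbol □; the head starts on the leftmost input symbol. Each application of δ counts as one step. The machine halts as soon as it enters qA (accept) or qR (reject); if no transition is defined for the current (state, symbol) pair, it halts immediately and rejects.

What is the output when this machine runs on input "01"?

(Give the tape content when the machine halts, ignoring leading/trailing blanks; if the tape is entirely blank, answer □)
Step 0: [q0]01 (head at position 0)
Step 1: δ(q0, 0) = (q0, 1, R)  ⊢  1[q0]1 (head at position 1)
Step 2: δ(q0, 1) = (q0, 0, R)  ⊢  10[q0]□ (head at position 2)
Step 3: δ(q0, □) = (q1, □, L)  ⊢  1[q1]0□ (head at position 1)
Step 4: δ(q1, 0) = (q1, 0, L)  ⊢  [q1]10□ (head at position 0)
Step 5: δ(q1, 1) = (q1, 1, L)  ⊢  [q1]□10□ (head at position -1)
Step 6: δ(q1, □) = (qA, □, R)  ⊢  □[qA]10□ (head at position 0)
The machine is in qA, so it halts and accepts.
Tape content when halted (ignoring surrounding blanks): 10

Final answer: Output: 10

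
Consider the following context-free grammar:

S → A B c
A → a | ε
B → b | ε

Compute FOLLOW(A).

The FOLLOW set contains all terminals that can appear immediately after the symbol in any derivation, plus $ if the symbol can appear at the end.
A occurs in S → A B c followed by B c. Add FIRST(B) minus ε = {b}; B is nullable (B → ε), so what follows B can also follow A: the terminal c. FOLLOW(A) = {b, c}.

Final answer: {b, c}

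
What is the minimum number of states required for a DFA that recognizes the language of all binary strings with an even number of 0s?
Language: binary strings with an even number of 0s
Lower bound (Myhill–Nerode): the prefixes ε, 0 are pairwise distinguishable:
  ε vs 0: suffix ε distinguishes them (ε has zero 0s (accepted), 0 has one 0 (rejected))
So any DFA needs at least 2 states.
Upper bound: a DFA with 2 states exists (one state per class above).
Minimum states: 2

Final answer: 2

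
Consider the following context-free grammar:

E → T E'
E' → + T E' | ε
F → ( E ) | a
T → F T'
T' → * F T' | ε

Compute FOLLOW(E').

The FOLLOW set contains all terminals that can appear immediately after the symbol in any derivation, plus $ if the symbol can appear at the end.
Useful FIRST sets: FIRST(E') = {+, ε}, FIRST(T') = {*, ε} (both E' and T' are nullable).
FOLLOW(E): E is the start symbol → $; E appears in F → ( E ) followed by ')' → FOLLOW(E) = {), $}.
FOLLOW(E'): E' appears at the right end of E → T E' and of E' → + T E', so FOLLOW(E') ⊇ FOLLOW(E) (the second occurrence adds nothing new). FOLLOW(E') = {), $}.

Final answer: {$, )}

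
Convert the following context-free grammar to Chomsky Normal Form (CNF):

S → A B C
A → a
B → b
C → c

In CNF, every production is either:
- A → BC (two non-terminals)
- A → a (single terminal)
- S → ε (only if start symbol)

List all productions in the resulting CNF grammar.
The grammar has no ε-productions or unit productions to eliminate.
A → a is already in CNF (single terminal) – keep it.
B → b is already in CNF (single terminal) – keep it.
C → c is already in CNF (single terminal) – keep it.
S → A B C has 3 symbols on the right: break it into binary productions S → A X0, X0 → B C.
Resulting CNF grammar (5 productions): A → a; B → b; C → c; S → A X0; X0 → B C

Final answer: A → a; B → b; C → c; S → A X0; X0 → B C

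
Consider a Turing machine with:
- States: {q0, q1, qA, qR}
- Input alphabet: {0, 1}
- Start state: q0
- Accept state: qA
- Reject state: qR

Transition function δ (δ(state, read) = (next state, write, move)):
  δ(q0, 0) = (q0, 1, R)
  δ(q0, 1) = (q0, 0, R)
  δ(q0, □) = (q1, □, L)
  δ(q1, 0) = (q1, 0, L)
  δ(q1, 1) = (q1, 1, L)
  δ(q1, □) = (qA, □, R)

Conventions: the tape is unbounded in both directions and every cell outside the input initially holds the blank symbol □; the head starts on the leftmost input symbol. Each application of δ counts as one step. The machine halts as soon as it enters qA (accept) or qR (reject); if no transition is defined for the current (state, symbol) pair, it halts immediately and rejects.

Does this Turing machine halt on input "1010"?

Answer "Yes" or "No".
Step 0: [q0]1010 (head at position 0)
Step 1: δ(q0, 1) = (q0, 0, R)  ⊢  0[q0]010 (head at position 1)
Step 2: δ(q0, 0) = (q0, 1, R)  ⊢  01[q0]10 (head at position 2)
Step 3: δ(q0, 1) = (q0, 0, R)  ⊢  010[q0]0 (head at position 3)
Step 4: δ(q0, 0) = (q0, 1, R)  ⊢  0101[q0]□ (head at position 4)
Step 5: δ(q0, □) = (q1, □, L)  ⊢  010[q1]1□ (head at position 3)
Step 6: δ(q1, 1) = (q1, 1, L)  ⊢  01[q1]01□ (head at position 2)
Step 7: δ(q1, 0) = (q1, 0, L)  ⊢  0[q1]101□ (head at position 1)
Step 8: δ(q1, 1) = (q1, 1, L)  ⊢  [q1]0101□ (head at position 0)
Step 9: δ(q1, 0) = (q1, 0, L)  ⊢  [q1]□0101□ (head at position -1)
Step 10: δ(q1, □) = (qA, □, R)  ⊢  □[qA]0101□ (head at position 0)
The machine is in qA, so it halts and accepts.
It halts after 10 steps.

Final answer: Yes - halts after 10 steps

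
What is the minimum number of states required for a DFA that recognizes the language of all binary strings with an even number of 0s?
Language: binary strings with an even number of 0s
Lower bound (Myhill–Nerode): the prefixes ε, 0 are pairwise distinguishable:
  ε vs 0: suffix ε distinguishes them (ε has zero 0s (accepted), 0 has one 0 (rejected))
So any DFA needs at least 2 states.
Upper bound: a DFA with 2 states exists (one state per class above).
Minimum states: 2

Final answer: 2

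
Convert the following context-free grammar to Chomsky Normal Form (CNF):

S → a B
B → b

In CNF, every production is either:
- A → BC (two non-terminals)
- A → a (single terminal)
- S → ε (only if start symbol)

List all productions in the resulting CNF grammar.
The grammar has no ε-productions or unit productions to eliminate.
S → a B has terminal a in a right-hand side of length ≥ 2: introduce T_a → a and use T_a in place of a.
B → b is already in CNF (single terminal) – keep it.
S → a B becomes S → T_a B.
Resulting CNF grammar (3 productions): T_a → a; B → b; S → T_a B

Final answer: T_a → a; B → b; S → T_a B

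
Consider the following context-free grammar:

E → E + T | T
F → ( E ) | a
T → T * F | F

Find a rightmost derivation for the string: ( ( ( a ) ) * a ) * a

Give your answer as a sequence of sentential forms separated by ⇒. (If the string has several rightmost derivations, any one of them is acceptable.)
Start with E.
Step 1: the rightmost non-terminal is E; apply E → T:  T
Step 2: the rightmost non-terminal is T; apply T → T * F:  T * F
Step 3: the rightmost non-terminal is F; apply F → a:  T * a
Step 4: the rightmost non-terminal is T; apply T → F:  F * a
Step 5: the rightmost non-terminal is F; apply F → ( E ):  ( E ) * a
Step 6: the rightmost non-terminal is E; apply E → T:  ( T ) * a
Step 7: the rightmost non-terminal is T; apply T → T * F:  ( T * F ) * a
Step 8: the rightmost non-terminal is F; apply F → a:  ( T * a ) * a
Step 9: the rightmost non-terminal is T; apply T → F:  ( F * a ) * a
Step 10: the rightmost non-terminal is F; apply F → ( E ):  ( ( E ) * a ) * a
Step 11: the rightmost non-terminal is E; apply E → T:  ( ( T ) * a ) * a
Step 12: the rightmost non-terminal is T; apply T → F:  ( ( F ) * a ) * a
Step 13: the rightmost non-terminal is F; apply F → ( E ):  ( ( ( E ) ) * a ) * a
Step 14: the rightmost non-terminal is E; apply E → T:  ( ( ( T ) ) * a ) * a
Step 15: the rightmost non-terminal is T; apply T → F:  ( ( ( F ) ) * a ) * a
Step 16: the rightmost non-terminal is F; apply F → a:  ( ( ( a ) ) * a ) * a

Final answer: E ⇒ T ⇒ T * F ⇒ T * a ⇒ F * a ⇒ ( E ) * a ⇒ ( T ) * a ⇒ ( T * F ) * a ⇒ ( T * a ) * a ⇒ ( F * a ) * a ⇒ ( ( E ) * a ) * a ⇒ ( ( T ) * a ) * a ⇒ ( ( F ) * a ) * a ⇒ ( ( ( E ) ) * a ) * a ⇒ ( ( ( T ) ) * a ) * a ⇒ ( ( ( F ) ) * a ) * a ⇒ ( ( ( a ) ) * a ) * a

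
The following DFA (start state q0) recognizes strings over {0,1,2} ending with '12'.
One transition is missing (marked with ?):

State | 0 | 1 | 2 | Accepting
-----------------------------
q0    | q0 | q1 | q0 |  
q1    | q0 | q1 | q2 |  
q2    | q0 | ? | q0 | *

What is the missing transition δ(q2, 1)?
q1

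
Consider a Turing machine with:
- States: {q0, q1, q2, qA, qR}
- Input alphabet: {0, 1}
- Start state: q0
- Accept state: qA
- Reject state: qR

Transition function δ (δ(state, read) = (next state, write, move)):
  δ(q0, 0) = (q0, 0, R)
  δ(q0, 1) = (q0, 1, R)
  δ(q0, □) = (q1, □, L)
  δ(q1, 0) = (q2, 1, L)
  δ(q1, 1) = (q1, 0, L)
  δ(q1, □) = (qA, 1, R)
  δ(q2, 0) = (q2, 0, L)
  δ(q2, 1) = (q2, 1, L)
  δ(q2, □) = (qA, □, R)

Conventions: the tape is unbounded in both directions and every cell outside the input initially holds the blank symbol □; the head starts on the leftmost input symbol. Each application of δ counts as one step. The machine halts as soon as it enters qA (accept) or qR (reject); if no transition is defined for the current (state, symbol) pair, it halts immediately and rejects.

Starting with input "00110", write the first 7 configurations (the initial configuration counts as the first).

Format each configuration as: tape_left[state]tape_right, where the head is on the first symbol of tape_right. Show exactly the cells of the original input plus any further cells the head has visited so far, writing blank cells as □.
Step 0: [q0]00110 (head at position 0)
Step 1: δ(q0, 0) = (q0, 0, R)  ⊢  0[q0]0110 (head at position 1)
Step 2: δ(q0, 0) = (q0, 0, R)  ⊢  00[q0]110 (head at position 2)
Step 3: δ(q0, 1) = (q0, 1, R)  ⊢  001[q0]10 (head at position 3)
Step 4: δ(q0, 1) = (q0, 1, R)  ⊢  0011[q0]0 (head at position 4)
Step 5: δ(q0, 0) = (q0, 0, R)  ⊢  00110[q0]□ (head at position 5)
Step 6: δ(q0, □) = (q1, □, L)  ⊢  0011[q1]0□ (head at position 4)

Final answer: [q0]00110 ⊢ 0[q0]0110 ⊢ 00[q0]110 ⊢ 001[q0]10 ⊢ 0011[q0]0 ⊢ 00110[q0]□ ⊢ 0011[q1]0□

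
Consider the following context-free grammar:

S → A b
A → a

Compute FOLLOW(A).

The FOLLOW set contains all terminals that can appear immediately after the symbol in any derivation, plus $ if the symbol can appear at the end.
A occurs only in S → A b, where it is immediately followed by the terminal b. So FOLLOW(A) = {b}.

Final answer: {b}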